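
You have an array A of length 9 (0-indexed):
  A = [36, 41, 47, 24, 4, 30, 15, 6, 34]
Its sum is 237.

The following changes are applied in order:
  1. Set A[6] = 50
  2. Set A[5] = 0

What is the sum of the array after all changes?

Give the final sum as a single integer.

Initial sum: 237
Change 1: A[6] 15 -> 50, delta = 35, sum = 272
Change 2: A[5] 30 -> 0, delta = -30, sum = 242

Answer: 242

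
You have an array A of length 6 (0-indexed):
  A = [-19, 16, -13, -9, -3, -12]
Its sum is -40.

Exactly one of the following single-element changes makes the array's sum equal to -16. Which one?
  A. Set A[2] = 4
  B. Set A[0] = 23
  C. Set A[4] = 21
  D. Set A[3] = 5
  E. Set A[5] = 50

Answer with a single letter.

Answer: C

Derivation:
Option A: A[2] -13->4, delta=17, new_sum=-40+(17)=-23
Option B: A[0] -19->23, delta=42, new_sum=-40+(42)=2
Option C: A[4] -3->21, delta=24, new_sum=-40+(24)=-16 <-- matches target
Option D: A[3] -9->5, delta=14, new_sum=-40+(14)=-26
Option E: A[5] -12->50, delta=62, new_sum=-40+(62)=22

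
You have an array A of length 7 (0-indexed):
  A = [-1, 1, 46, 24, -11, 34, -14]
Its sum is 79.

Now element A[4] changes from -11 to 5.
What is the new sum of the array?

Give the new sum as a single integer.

Old value at index 4: -11
New value at index 4: 5
Delta = 5 - -11 = 16
New sum = old_sum + delta = 79 + (16) = 95

Answer: 95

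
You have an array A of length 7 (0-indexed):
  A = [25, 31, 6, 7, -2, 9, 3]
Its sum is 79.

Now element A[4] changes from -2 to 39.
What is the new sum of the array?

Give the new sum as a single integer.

Answer: 120

Derivation:
Old value at index 4: -2
New value at index 4: 39
Delta = 39 - -2 = 41
New sum = old_sum + delta = 79 + (41) = 120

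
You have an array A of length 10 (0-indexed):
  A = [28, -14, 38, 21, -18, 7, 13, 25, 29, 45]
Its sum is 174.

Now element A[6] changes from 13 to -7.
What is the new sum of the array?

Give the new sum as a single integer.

Answer: 154

Derivation:
Old value at index 6: 13
New value at index 6: -7
Delta = -7 - 13 = -20
New sum = old_sum + delta = 174 + (-20) = 154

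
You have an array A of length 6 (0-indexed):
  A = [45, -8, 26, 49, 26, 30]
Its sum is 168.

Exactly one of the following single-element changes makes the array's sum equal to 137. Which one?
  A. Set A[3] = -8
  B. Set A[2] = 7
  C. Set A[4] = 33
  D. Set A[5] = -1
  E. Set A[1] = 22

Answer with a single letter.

Option A: A[3] 49->-8, delta=-57, new_sum=168+(-57)=111
Option B: A[2] 26->7, delta=-19, new_sum=168+(-19)=149
Option C: A[4] 26->33, delta=7, new_sum=168+(7)=175
Option D: A[5] 30->-1, delta=-31, new_sum=168+(-31)=137 <-- matches target
Option E: A[1] -8->22, delta=30, new_sum=168+(30)=198

Answer: D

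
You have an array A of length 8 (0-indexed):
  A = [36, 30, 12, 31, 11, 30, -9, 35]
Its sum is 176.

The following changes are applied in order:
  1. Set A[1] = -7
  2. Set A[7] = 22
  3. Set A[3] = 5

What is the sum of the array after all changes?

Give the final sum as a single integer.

Answer: 100

Derivation:
Initial sum: 176
Change 1: A[1] 30 -> -7, delta = -37, sum = 139
Change 2: A[7] 35 -> 22, delta = -13, sum = 126
Change 3: A[3] 31 -> 5, delta = -26, sum = 100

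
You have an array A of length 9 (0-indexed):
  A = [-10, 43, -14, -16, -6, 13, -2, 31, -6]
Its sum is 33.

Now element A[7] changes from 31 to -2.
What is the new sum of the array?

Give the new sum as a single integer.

Old value at index 7: 31
New value at index 7: -2
Delta = -2 - 31 = -33
New sum = old_sum + delta = 33 + (-33) = 0

Answer: 0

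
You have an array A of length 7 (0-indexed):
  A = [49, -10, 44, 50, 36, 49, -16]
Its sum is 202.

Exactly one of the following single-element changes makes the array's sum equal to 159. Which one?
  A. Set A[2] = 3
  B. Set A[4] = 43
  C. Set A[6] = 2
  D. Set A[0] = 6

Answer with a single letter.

Option A: A[2] 44->3, delta=-41, new_sum=202+(-41)=161
Option B: A[4] 36->43, delta=7, new_sum=202+(7)=209
Option C: A[6] -16->2, delta=18, new_sum=202+(18)=220
Option D: A[0] 49->6, delta=-43, new_sum=202+(-43)=159 <-- matches target

Answer: D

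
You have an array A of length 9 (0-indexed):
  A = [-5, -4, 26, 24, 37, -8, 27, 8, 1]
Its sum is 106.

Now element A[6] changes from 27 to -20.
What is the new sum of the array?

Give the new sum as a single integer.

Answer: 59

Derivation:
Old value at index 6: 27
New value at index 6: -20
Delta = -20 - 27 = -47
New sum = old_sum + delta = 106 + (-47) = 59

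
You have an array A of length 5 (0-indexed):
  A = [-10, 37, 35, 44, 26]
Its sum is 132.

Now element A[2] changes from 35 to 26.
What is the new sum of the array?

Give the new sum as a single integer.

Answer: 123

Derivation:
Old value at index 2: 35
New value at index 2: 26
Delta = 26 - 35 = -9
New sum = old_sum + delta = 132 + (-9) = 123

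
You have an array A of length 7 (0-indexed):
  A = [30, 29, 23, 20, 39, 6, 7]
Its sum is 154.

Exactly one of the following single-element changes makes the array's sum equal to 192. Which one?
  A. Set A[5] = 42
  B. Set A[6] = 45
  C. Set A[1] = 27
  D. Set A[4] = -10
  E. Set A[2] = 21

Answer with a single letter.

Option A: A[5] 6->42, delta=36, new_sum=154+(36)=190
Option B: A[6] 7->45, delta=38, new_sum=154+(38)=192 <-- matches target
Option C: A[1] 29->27, delta=-2, new_sum=154+(-2)=152
Option D: A[4] 39->-10, delta=-49, new_sum=154+(-49)=105
Option E: A[2] 23->21, delta=-2, new_sum=154+(-2)=152

Answer: B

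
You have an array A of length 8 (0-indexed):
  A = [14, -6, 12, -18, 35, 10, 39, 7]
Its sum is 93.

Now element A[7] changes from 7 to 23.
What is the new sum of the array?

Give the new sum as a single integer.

Answer: 109

Derivation:
Old value at index 7: 7
New value at index 7: 23
Delta = 23 - 7 = 16
New sum = old_sum + delta = 93 + (16) = 109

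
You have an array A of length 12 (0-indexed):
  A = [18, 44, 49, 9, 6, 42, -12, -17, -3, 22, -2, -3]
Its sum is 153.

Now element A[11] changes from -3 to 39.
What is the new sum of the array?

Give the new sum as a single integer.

Answer: 195

Derivation:
Old value at index 11: -3
New value at index 11: 39
Delta = 39 - -3 = 42
New sum = old_sum + delta = 153 + (42) = 195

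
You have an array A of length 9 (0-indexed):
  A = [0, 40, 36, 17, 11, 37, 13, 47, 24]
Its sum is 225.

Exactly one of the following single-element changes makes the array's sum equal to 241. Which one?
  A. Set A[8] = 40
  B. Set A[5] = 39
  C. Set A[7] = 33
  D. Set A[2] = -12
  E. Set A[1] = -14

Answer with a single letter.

Answer: A

Derivation:
Option A: A[8] 24->40, delta=16, new_sum=225+(16)=241 <-- matches target
Option B: A[5] 37->39, delta=2, new_sum=225+(2)=227
Option C: A[7] 47->33, delta=-14, new_sum=225+(-14)=211
Option D: A[2] 36->-12, delta=-48, new_sum=225+(-48)=177
Option E: A[1] 40->-14, delta=-54, new_sum=225+(-54)=171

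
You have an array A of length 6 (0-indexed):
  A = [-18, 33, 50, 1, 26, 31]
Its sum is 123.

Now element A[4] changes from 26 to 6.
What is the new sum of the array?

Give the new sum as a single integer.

Answer: 103

Derivation:
Old value at index 4: 26
New value at index 4: 6
Delta = 6 - 26 = -20
New sum = old_sum + delta = 123 + (-20) = 103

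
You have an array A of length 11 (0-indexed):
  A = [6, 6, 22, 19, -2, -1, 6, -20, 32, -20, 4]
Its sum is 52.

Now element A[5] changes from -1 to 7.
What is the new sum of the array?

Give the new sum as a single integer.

Old value at index 5: -1
New value at index 5: 7
Delta = 7 - -1 = 8
New sum = old_sum + delta = 52 + (8) = 60

Answer: 60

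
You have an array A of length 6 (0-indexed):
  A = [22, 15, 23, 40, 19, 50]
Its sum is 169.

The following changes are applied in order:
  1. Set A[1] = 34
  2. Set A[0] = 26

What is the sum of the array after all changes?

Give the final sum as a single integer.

Answer: 192

Derivation:
Initial sum: 169
Change 1: A[1] 15 -> 34, delta = 19, sum = 188
Change 2: A[0] 22 -> 26, delta = 4, sum = 192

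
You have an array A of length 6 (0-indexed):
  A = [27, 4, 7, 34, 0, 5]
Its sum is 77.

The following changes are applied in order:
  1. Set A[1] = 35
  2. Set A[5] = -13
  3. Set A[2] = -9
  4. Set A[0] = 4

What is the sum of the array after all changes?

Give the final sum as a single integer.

Initial sum: 77
Change 1: A[1] 4 -> 35, delta = 31, sum = 108
Change 2: A[5] 5 -> -13, delta = -18, sum = 90
Change 3: A[2] 7 -> -9, delta = -16, sum = 74
Change 4: A[0] 27 -> 4, delta = -23, sum = 51

Answer: 51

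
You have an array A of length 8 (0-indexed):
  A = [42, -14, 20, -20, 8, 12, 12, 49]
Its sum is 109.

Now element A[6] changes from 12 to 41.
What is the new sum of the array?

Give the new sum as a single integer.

Old value at index 6: 12
New value at index 6: 41
Delta = 41 - 12 = 29
New sum = old_sum + delta = 109 + (29) = 138

Answer: 138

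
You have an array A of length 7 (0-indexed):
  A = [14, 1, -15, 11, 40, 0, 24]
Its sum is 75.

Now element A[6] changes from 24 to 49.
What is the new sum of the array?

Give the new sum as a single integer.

Answer: 100

Derivation:
Old value at index 6: 24
New value at index 6: 49
Delta = 49 - 24 = 25
New sum = old_sum + delta = 75 + (25) = 100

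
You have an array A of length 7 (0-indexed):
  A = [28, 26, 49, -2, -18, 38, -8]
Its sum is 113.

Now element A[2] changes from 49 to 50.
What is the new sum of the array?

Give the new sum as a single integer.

Answer: 114

Derivation:
Old value at index 2: 49
New value at index 2: 50
Delta = 50 - 49 = 1
New sum = old_sum + delta = 113 + (1) = 114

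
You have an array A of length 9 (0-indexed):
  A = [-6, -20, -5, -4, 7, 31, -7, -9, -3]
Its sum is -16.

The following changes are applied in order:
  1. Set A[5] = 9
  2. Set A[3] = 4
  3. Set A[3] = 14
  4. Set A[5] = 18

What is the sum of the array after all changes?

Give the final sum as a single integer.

Answer: -11

Derivation:
Initial sum: -16
Change 1: A[5] 31 -> 9, delta = -22, sum = -38
Change 2: A[3] -4 -> 4, delta = 8, sum = -30
Change 3: A[3] 4 -> 14, delta = 10, sum = -20
Change 4: A[5] 9 -> 18, delta = 9, sum = -11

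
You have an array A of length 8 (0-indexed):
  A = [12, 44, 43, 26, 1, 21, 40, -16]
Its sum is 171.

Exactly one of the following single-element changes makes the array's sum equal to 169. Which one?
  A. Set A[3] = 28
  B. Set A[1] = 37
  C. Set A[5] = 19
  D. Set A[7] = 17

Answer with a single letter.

Answer: C

Derivation:
Option A: A[3] 26->28, delta=2, new_sum=171+(2)=173
Option B: A[1] 44->37, delta=-7, new_sum=171+(-7)=164
Option C: A[5] 21->19, delta=-2, new_sum=171+(-2)=169 <-- matches target
Option D: A[7] -16->17, delta=33, new_sum=171+(33)=204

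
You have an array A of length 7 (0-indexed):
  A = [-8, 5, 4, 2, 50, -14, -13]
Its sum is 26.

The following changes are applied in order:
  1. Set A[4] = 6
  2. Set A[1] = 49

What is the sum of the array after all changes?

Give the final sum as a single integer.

Answer: 26

Derivation:
Initial sum: 26
Change 1: A[4] 50 -> 6, delta = -44, sum = -18
Change 2: A[1] 5 -> 49, delta = 44, sum = 26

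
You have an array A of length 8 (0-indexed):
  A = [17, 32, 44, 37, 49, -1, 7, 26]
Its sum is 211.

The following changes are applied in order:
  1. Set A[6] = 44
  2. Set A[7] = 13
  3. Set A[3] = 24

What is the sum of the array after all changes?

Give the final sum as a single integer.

Answer: 222

Derivation:
Initial sum: 211
Change 1: A[6] 7 -> 44, delta = 37, sum = 248
Change 2: A[7] 26 -> 13, delta = -13, sum = 235
Change 3: A[3] 37 -> 24, delta = -13, sum = 222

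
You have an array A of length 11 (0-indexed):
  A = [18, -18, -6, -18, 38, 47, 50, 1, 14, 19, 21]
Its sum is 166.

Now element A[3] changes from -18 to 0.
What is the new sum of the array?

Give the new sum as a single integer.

Old value at index 3: -18
New value at index 3: 0
Delta = 0 - -18 = 18
New sum = old_sum + delta = 166 + (18) = 184

Answer: 184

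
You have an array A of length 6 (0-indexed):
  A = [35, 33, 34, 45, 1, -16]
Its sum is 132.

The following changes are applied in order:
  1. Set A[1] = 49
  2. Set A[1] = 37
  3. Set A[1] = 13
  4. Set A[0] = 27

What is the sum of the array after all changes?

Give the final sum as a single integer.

Answer: 104

Derivation:
Initial sum: 132
Change 1: A[1] 33 -> 49, delta = 16, sum = 148
Change 2: A[1] 49 -> 37, delta = -12, sum = 136
Change 3: A[1] 37 -> 13, delta = -24, sum = 112
Change 4: A[0] 35 -> 27, delta = -8, sum = 104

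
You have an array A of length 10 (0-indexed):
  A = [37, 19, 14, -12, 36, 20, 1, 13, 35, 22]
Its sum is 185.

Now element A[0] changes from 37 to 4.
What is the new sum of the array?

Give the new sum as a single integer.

Old value at index 0: 37
New value at index 0: 4
Delta = 4 - 37 = -33
New sum = old_sum + delta = 185 + (-33) = 152

Answer: 152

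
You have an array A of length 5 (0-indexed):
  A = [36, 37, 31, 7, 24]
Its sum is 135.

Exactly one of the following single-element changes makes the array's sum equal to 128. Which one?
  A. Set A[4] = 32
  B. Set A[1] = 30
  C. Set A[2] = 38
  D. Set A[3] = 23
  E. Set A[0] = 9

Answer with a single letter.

Answer: B

Derivation:
Option A: A[4] 24->32, delta=8, new_sum=135+(8)=143
Option B: A[1] 37->30, delta=-7, new_sum=135+(-7)=128 <-- matches target
Option C: A[2] 31->38, delta=7, new_sum=135+(7)=142
Option D: A[3] 7->23, delta=16, new_sum=135+(16)=151
Option E: A[0] 36->9, delta=-27, new_sum=135+(-27)=108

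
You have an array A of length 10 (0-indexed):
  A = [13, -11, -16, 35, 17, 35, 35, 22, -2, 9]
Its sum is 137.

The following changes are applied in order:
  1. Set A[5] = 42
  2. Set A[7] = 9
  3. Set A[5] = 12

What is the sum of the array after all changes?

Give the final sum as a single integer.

Initial sum: 137
Change 1: A[5] 35 -> 42, delta = 7, sum = 144
Change 2: A[7] 22 -> 9, delta = -13, sum = 131
Change 3: A[5] 42 -> 12, delta = -30, sum = 101

Answer: 101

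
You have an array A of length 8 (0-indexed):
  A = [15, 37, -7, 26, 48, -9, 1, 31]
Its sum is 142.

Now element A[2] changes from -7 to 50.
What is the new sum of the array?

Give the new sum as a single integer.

Old value at index 2: -7
New value at index 2: 50
Delta = 50 - -7 = 57
New sum = old_sum + delta = 142 + (57) = 199

Answer: 199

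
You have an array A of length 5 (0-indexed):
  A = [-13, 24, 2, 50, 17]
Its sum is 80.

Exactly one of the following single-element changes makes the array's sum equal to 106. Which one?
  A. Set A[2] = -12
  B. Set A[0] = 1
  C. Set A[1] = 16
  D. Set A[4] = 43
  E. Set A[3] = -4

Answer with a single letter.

Answer: D

Derivation:
Option A: A[2] 2->-12, delta=-14, new_sum=80+(-14)=66
Option B: A[0] -13->1, delta=14, new_sum=80+(14)=94
Option C: A[1] 24->16, delta=-8, new_sum=80+(-8)=72
Option D: A[4] 17->43, delta=26, new_sum=80+(26)=106 <-- matches target
Option E: A[3] 50->-4, delta=-54, new_sum=80+(-54)=26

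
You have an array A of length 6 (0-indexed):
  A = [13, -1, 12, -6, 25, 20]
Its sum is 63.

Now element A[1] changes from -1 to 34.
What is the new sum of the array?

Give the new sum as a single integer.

Old value at index 1: -1
New value at index 1: 34
Delta = 34 - -1 = 35
New sum = old_sum + delta = 63 + (35) = 98

Answer: 98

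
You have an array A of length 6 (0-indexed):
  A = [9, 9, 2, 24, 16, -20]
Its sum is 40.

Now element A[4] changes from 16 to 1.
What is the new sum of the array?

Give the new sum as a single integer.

Old value at index 4: 16
New value at index 4: 1
Delta = 1 - 16 = -15
New sum = old_sum + delta = 40 + (-15) = 25

Answer: 25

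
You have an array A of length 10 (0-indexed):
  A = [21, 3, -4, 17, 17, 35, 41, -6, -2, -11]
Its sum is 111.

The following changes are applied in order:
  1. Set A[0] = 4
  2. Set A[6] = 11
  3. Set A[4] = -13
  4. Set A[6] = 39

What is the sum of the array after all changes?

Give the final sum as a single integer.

Initial sum: 111
Change 1: A[0] 21 -> 4, delta = -17, sum = 94
Change 2: A[6] 41 -> 11, delta = -30, sum = 64
Change 3: A[4] 17 -> -13, delta = -30, sum = 34
Change 4: A[6] 11 -> 39, delta = 28, sum = 62

Answer: 62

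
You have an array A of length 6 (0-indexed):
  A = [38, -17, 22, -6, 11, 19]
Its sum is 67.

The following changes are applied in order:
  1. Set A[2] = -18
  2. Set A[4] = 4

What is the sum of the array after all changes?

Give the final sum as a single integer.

Answer: 20

Derivation:
Initial sum: 67
Change 1: A[2] 22 -> -18, delta = -40, sum = 27
Change 2: A[4] 11 -> 4, delta = -7, sum = 20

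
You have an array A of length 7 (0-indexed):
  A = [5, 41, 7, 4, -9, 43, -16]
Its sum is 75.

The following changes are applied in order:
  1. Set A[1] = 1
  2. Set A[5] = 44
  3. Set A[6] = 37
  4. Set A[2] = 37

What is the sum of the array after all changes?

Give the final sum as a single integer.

Initial sum: 75
Change 1: A[1] 41 -> 1, delta = -40, sum = 35
Change 2: A[5] 43 -> 44, delta = 1, sum = 36
Change 3: A[6] -16 -> 37, delta = 53, sum = 89
Change 4: A[2] 7 -> 37, delta = 30, sum = 119

Answer: 119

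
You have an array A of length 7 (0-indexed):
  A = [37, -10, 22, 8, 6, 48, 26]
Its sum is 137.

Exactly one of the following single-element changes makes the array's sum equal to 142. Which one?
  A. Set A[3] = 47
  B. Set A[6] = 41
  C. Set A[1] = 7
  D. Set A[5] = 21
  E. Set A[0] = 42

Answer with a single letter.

Answer: E

Derivation:
Option A: A[3] 8->47, delta=39, new_sum=137+(39)=176
Option B: A[6] 26->41, delta=15, new_sum=137+(15)=152
Option C: A[1] -10->7, delta=17, new_sum=137+(17)=154
Option D: A[5] 48->21, delta=-27, new_sum=137+(-27)=110
Option E: A[0] 37->42, delta=5, new_sum=137+(5)=142 <-- matches target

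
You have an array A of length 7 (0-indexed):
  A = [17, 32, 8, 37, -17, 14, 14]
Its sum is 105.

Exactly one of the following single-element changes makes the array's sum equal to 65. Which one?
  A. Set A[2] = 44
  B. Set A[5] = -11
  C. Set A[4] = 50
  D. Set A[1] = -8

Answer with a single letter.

Answer: D

Derivation:
Option A: A[2] 8->44, delta=36, new_sum=105+(36)=141
Option B: A[5] 14->-11, delta=-25, new_sum=105+(-25)=80
Option C: A[4] -17->50, delta=67, new_sum=105+(67)=172
Option D: A[1] 32->-8, delta=-40, new_sum=105+(-40)=65 <-- matches target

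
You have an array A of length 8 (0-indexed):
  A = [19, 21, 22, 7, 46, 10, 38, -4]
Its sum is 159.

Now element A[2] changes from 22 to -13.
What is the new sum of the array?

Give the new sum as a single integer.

Answer: 124

Derivation:
Old value at index 2: 22
New value at index 2: -13
Delta = -13 - 22 = -35
New sum = old_sum + delta = 159 + (-35) = 124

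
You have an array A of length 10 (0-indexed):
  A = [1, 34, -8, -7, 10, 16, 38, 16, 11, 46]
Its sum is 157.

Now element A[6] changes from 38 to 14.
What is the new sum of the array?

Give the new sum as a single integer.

Old value at index 6: 38
New value at index 6: 14
Delta = 14 - 38 = -24
New sum = old_sum + delta = 157 + (-24) = 133

Answer: 133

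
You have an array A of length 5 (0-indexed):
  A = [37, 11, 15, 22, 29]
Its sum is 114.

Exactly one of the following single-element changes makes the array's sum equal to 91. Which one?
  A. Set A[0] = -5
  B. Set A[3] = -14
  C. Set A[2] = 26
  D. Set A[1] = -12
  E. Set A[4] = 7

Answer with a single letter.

Option A: A[0] 37->-5, delta=-42, new_sum=114+(-42)=72
Option B: A[3] 22->-14, delta=-36, new_sum=114+(-36)=78
Option C: A[2] 15->26, delta=11, new_sum=114+(11)=125
Option D: A[1] 11->-12, delta=-23, new_sum=114+(-23)=91 <-- matches target
Option E: A[4] 29->7, delta=-22, new_sum=114+(-22)=92

Answer: D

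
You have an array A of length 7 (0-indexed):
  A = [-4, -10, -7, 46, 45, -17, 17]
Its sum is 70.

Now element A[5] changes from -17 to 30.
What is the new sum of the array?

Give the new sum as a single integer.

Old value at index 5: -17
New value at index 5: 30
Delta = 30 - -17 = 47
New sum = old_sum + delta = 70 + (47) = 117

Answer: 117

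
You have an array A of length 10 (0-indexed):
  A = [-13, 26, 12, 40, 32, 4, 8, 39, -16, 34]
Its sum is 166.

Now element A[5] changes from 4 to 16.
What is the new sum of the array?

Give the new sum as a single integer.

Old value at index 5: 4
New value at index 5: 16
Delta = 16 - 4 = 12
New sum = old_sum + delta = 166 + (12) = 178

Answer: 178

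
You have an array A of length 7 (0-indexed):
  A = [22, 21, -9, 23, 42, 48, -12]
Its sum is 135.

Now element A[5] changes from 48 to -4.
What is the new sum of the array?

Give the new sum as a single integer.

Old value at index 5: 48
New value at index 5: -4
Delta = -4 - 48 = -52
New sum = old_sum + delta = 135 + (-52) = 83

Answer: 83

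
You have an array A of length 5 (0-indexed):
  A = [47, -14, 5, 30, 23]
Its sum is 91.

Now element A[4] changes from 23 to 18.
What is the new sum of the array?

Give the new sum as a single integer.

Answer: 86

Derivation:
Old value at index 4: 23
New value at index 4: 18
Delta = 18 - 23 = -5
New sum = old_sum + delta = 91 + (-5) = 86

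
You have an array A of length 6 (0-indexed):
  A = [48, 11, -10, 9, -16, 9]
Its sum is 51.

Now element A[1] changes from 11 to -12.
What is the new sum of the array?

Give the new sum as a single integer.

Answer: 28

Derivation:
Old value at index 1: 11
New value at index 1: -12
Delta = -12 - 11 = -23
New sum = old_sum + delta = 51 + (-23) = 28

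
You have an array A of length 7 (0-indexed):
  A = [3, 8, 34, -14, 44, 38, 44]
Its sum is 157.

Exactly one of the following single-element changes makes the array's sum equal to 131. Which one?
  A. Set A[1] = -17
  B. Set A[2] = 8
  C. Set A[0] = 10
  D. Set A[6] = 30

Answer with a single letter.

Answer: B

Derivation:
Option A: A[1] 8->-17, delta=-25, new_sum=157+(-25)=132
Option B: A[2] 34->8, delta=-26, new_sum=157+(-26)=131 <-- matches target
Option C: A[0] 3->10, delta=7, new_sum=157+(7)=164
Option D: A[6] 44->30, delta=-14, new_sum=157+(-14)=143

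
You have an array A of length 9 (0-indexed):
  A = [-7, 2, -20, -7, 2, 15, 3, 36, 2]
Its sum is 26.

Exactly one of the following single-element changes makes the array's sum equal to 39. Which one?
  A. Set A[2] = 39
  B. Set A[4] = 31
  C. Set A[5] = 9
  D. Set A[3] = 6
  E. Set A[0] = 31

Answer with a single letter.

Answer: D

Derivation:
Option A: A[2] -20->39, delta=59, new_sum=26+(59)=85
Option B: A[4] 2->31, delta=29, new_sum=26+(29)=55
Option C: A[5] 15->9, delta=-6, new_sum=26+(-6)=20
Option D: A[3] -7->6, delta=13, new_sum=26+(13)=39 <-- matches target
Option E: A[0] -7->31, delta=38, new_sum=26+(38)=64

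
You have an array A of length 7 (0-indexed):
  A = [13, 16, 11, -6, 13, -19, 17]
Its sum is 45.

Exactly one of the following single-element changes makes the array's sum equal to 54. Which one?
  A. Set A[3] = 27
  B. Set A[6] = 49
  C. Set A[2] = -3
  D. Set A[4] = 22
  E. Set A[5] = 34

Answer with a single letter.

Answer: D

Derivation:
Option A: A[3] -6->27, delta=33, new_sum=45+(33)=78
Option B: A[6] 17->49, delta=32, new_sum=45+(32)=77
Option C: A[2] 11->-3, delta=-14, new_sum=45+(-14)=31
Option D: A[4] 13->22, delta=9, new_sum=45+(9)=54 <-- matches target
Option E: A[5] -19->34, delta=53, new_sum=45+(53)=98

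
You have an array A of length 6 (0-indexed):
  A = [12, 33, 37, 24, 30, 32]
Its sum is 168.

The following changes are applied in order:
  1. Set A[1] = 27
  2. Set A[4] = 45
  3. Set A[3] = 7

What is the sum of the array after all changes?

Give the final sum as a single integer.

Answer: 160

Derivation:
Initial sum: 168
Change 1: A[1] 33 -> 27, delta = -6, sum = 162
Change 2: A[4] 30 -> 45, delta = 15, sum = 177
Change 3: A[3] 24 -> 7, delta = -17, sum = 160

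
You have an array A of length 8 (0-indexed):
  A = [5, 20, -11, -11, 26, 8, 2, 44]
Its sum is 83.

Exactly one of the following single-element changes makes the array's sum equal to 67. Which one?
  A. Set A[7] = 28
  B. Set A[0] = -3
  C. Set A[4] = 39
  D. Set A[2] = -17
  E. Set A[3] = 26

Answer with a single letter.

Option A: A[7] 44->28, delta=-16, new_sum=83+(-16)=67 <-- matches target
Option B: A[0] 5->-3, delta=-8, new_sum=83+(-8)=75
Option C: A[4] 26->39, delta=13, new_sum=83+(13)=96
Option D: A[2] -11->-17, delta=-6, new_sum=83+(-6)=77
Option E: A[3] -11->26, delta=37, new_sum=83+(37)=120

Answer: A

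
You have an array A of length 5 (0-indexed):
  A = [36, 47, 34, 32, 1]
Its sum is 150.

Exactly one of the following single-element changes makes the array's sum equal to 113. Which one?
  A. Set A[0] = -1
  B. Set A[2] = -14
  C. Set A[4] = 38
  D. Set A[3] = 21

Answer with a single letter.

Answer: A

Derivation:
Option A: A[0] 36->-1, delta=-37, new_sum=150+(-37)=113 <-- matches target
Option B: A[2] 34->-14, delta=-48, new_sum=150+(-48)=102
Option C: A[4] 1->38, delta=37, new_sum=150+(37)=187
Option D: A[3] 32->21, delta=-11, new_sum=150+(-11)=139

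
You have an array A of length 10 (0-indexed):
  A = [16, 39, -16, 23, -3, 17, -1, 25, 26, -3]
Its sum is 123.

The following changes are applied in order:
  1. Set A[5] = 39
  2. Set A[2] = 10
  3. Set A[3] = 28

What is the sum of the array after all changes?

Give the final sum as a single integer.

Initial sum: 123
Change 1: A[5] 17 -> 39, delta = 22, sum = 145
Change 2: A[2] -16 -> 10, delta = 26, sum = 171
Change 3: A[3] 23 -> 28, delta = 5, sum = 176

Answer: 176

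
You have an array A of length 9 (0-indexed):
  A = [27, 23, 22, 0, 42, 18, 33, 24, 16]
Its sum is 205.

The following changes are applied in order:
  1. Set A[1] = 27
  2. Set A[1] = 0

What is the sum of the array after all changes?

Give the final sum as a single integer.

Answer: 182

Derivation:
Initial sum: 205
Change 1: A[1] 23 -> 27, delta = 4, sum = 209
Change 2: A[1] 27 -> 0, delta = -27, sum = 182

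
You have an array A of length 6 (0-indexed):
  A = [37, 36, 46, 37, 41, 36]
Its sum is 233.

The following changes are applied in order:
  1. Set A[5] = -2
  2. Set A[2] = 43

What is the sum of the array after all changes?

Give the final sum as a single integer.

Initial sum: 233
Change 1: A[5] 36 -> -2, delta = -38, sum = 195
Change 2: A[2] 46 -> 43, delta = -3, sum = 192

Answer: 192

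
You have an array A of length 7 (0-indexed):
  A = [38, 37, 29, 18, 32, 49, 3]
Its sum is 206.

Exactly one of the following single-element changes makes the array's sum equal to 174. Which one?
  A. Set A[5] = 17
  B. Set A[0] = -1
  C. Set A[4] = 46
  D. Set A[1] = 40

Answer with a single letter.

Answer: A

Derivation:
Option A: A[5] 49->17, delta=-32, new_sum=206+(-32)=174 <-- matches target
Option B: A[0] 38->-1, delta=-39, new_sum=206+(-39)=167
Option C: A[4] 32->46, delta=14, new_sum=206+(14)=220
Option D: A[1] 37->40, delta=3, new_sum=206+(3)=209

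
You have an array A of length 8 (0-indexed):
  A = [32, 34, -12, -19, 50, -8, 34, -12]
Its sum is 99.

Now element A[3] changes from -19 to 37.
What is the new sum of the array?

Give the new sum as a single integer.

Answer: 155

Derivation:
Old value at index 3: -19
New value at index 3: 37
Delta = 37 - -19 = 56
New sum = old_sum + delta = 99 + (56) = 155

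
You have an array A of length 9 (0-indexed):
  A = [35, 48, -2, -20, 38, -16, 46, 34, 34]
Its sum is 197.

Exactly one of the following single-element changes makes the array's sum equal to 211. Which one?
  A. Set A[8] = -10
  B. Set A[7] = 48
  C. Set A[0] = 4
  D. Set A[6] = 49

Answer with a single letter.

Answer: B

Derivation:
Option A: A[8] 34->-10, delta=-44, new_sum=197+(-44)=153
Option B: A[7] 34->48, delta=14, new_sum=197+(14)=211 <-- matches target
Option C: A[0] 35->4, delta=-31, new_sum=197+(-31)=166
Option D: A[6] 46->49, delta=3, new_sum=197+(3)=200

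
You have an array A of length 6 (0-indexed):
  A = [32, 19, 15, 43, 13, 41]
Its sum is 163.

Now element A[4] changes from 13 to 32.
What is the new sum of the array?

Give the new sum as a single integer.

Old value at index 4: 13
New value at index 4: 32
Delta = 32 - 13 = 19
New sum = old_sum + delta = 163 + (19) = 182

Answer: 182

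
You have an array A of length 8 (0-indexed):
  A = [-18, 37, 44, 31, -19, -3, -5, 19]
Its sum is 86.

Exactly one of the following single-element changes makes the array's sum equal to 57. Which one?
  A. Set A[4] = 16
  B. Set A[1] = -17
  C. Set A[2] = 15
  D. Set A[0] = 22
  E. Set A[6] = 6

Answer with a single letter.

Answer: C

Derivation:
Option A: A[4] -19->16, delta=35, new_sum=86+(35)=121
Option B: A[1] 37->-17, delta=-54, new_sum=86+(-54)=32
Option C: A[2] 44->15, delta=-29, new_sum=86+(-29)=57 <-- matches target
Option D: A[0] -18->22, delta=40, new_sum=86+(40)=126
Option E: A[6] -5->6, delta=11, new_sum=86+(11)=97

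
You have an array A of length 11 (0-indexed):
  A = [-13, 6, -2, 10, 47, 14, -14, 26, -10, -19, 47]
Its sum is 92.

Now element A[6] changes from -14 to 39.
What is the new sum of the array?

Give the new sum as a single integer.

Old value at index 6: -14
New value at index 6: 39
Delta = 39 - -14 = 53
New sum = old_sum + delta = 92 + (53) = 145

Answer: 145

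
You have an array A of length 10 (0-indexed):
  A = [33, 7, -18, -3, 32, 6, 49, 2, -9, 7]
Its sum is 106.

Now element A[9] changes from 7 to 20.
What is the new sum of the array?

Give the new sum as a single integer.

Answer: 119

Derivation:
Old value at index 9: 7
New value at index 9: 20
Delta = 20 - 7 = 13
New sum = old_sum + delta = 106 + (13) = 119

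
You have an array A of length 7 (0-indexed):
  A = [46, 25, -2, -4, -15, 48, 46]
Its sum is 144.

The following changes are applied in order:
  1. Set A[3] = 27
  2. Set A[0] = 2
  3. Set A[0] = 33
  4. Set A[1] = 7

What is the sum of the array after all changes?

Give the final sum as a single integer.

Initial sum: 144
Change 1: A[3] -4 -> 27, delta = 31, sum = 175
Change 2: A[0] 46 -> 2, delta = -44, sum = 131
Change 3: A[0] 2 -> 33, delta = 31, sum = 162
Change 4: A[1] 25 -> 7, delta = -18, sum = 144

Answer: 144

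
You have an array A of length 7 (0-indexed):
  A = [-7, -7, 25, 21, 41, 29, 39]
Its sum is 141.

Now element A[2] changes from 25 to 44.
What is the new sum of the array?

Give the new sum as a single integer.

Old value at index 2: 25
New value at index 2: 44
Delta = 44 - 25 = 19
New sum = old_sum + delta = 141 + (19) = 160

Answer: 160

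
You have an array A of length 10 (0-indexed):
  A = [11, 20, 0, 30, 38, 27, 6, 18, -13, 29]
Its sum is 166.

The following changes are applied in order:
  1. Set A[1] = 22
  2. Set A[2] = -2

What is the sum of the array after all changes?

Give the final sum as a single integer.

Answer: 166

Derivation:
Initial sum: 166
Change 1: A[1] 20 -> 22, delta = 2, sum = 168
Change 2: A[2] 0 -> -2, delta = -2, sum = 166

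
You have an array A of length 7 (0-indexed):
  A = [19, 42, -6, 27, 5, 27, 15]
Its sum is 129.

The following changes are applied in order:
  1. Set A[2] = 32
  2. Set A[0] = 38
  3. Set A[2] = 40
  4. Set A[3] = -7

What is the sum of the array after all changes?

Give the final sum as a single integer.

Answer: 160

Derivation:
Initial sum: 129
Change 1: A[2] -6 -> 32, delta = 38, sum = 167
Change 2: A[0] 19 -> 38, delta = 19, sum = 186
Change 3: A[2] 32 -> 40, delta = 8, sum = 194
Change 4: A[3] 27 -> -7, delta = -34, sum = 160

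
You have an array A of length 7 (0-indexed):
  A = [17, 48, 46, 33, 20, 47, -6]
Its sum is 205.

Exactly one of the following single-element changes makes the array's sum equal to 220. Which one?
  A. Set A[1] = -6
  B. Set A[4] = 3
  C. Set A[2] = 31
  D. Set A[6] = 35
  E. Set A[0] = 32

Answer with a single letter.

Answer: E

Derivation:
Option A: A[1] 48->-6, delta=-54, new_sum=205+(-54)=151
Option B: A[4] 20->3, delta=-17, new_sum=205+(-17)=188
Option C: A[2] 46->31, delta=-15, new_sum=205+(-15)=190
Option D: A[6] -6->35, delta=41, new_sum=205+(41)=246
Option E: A[0] 17->32, delta=15, new_sum=205+(15)=220 <-- matches target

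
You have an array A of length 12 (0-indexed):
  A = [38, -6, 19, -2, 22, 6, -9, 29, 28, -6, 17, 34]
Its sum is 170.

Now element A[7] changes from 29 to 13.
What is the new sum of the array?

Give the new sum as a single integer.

Answer: 154

Derivation:
Old value at index 7: 29
New value at index 7: 13
Delta = 13 - 29 = -16
New sum = old_sum + delta = 170 + (-16) = 154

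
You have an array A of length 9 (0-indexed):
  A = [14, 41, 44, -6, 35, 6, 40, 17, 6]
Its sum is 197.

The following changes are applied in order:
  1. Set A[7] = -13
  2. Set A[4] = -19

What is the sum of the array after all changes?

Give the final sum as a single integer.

Answer: 113

Derivation:
Initial sum: 197
Change 1: A[7] 17 -> -13, delta = -30, sum = 167
Change 2: A[4] 35 -> -19, delta = -54, sum = 113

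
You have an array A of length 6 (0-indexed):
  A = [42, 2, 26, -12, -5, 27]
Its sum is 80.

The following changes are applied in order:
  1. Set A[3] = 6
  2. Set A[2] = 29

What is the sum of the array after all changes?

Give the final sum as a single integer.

Initial sum: 80
Change 1: A[3] -12 -> 6, delta = 18, sum = 98
Change 2: A[2] 26 -> 29, delta = 3, sum = 101

Answer: 101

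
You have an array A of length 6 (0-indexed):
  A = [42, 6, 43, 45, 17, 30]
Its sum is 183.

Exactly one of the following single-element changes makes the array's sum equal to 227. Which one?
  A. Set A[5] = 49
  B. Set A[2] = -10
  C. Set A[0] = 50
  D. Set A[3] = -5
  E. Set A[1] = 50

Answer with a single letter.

Option A: A[5] 30->49, delta=19, new_sum=183+(19)=202
Option B: A[2] 43->-10, delta=-53, new_sum=183+(-53)=130
Option C: A[0] 42->50, delta=8, new_sum=183+(8)=191
Option D: A[3] 45->-5, delta=-50, new_sum=183+(-50)=133
Option E: A[1] 6->50, delta=44, new_sum=183+(44)=227 <-- matches target

Answer: E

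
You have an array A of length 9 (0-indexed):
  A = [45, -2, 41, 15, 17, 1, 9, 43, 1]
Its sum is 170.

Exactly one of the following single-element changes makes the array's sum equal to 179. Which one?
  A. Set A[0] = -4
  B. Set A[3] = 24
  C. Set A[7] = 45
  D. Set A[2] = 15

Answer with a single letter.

Answer: B

Derivation:
Option A: A[0] 45->-4, delta=-49, new_sum=170+(-49)=121
Option B: A[3] 15->24, delta=9, new_sum=170+(9)=179 <-- matches target
Option C: A[7] 43->45, delta=2, new_sum=170+(2)=172
Option D: A[2] 41->15, delta=-26, new_sum=170+(-26)=144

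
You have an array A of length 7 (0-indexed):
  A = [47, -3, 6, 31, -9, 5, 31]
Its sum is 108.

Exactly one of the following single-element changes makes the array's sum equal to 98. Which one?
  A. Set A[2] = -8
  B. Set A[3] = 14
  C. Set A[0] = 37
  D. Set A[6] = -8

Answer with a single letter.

Answer: C

Derivation:
Option A: A[2] 6->-8, delta=-14, new_sum=108+(-14)=94
Option B: A[3] 31->14, delta=-17, new_sum=108+(-17)=91
Option C: A[0] 47->37, delta=-10, new_sum=108+(-10)=98 <-- matches target
Option D: A[6] 31->-8, delta=-39, new_sum=108+(-39)=69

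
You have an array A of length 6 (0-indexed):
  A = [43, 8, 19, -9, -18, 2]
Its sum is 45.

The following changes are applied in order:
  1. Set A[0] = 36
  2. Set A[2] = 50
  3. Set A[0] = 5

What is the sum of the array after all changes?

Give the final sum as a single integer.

Answer: 38

Derivation:
Initial sum: 45
Change 1: A[0] 43 -> 36, delta = -7, sum = 38
Change 2: A[2] 19 -> 50, delta = 31, sum = 69
Change 3: A[0] 36 -> 5, delta = -31, sum = 38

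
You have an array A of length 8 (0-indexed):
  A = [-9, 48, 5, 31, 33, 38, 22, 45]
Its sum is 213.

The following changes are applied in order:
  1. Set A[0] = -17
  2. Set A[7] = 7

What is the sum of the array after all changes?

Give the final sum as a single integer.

Answer: 167

Derivation:
Initial sum: 213
Change 1: A[0] -9 -> -17, delta = -8, sum = 205
Change 2: A[7] 45 -> 7, delta = -38, sum = 167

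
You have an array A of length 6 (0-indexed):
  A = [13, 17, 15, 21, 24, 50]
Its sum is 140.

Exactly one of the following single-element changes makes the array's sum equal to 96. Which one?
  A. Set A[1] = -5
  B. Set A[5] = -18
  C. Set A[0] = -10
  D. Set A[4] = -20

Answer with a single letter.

Answer: D

Derivation:
Option A: A[1] 17->-5, delta=-22, new_sum=140+(-22)=118
Option B: A[5] 50->-18, delta=-68, new_sum=140+(-68)=72
Option C: A[0] 13->-10, delta=-23, new_sum=140+(-23)=117
Option D: A[4] 24->-20, delta=-44, new_sum=140+(-44)=96 <-- matches target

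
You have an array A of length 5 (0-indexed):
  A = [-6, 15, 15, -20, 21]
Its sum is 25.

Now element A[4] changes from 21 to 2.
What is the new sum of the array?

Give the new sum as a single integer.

Answer: 6

Derivation:
Old value at index 4: 21
New value at index 4: 2
Delta = 2 - 21 = -19
New sum = old_sum + delta = 25 + (-19) = 6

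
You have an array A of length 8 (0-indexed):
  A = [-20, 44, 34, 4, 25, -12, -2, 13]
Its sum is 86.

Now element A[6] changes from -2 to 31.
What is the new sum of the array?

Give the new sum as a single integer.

Answer: 119

Derivation:
Old value at index 6: -2
New value at index 6: 31
Delta = 31 - -2 = 33
New sum = old_sum + delta = 86 + (33) = 119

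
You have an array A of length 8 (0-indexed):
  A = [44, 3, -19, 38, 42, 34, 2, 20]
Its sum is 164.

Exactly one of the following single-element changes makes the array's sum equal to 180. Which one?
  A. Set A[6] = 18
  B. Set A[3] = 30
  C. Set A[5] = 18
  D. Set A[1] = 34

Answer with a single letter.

Answer: A

Derivation:
Option A: A[6] 2->18, delta=16, new_sum=164+(16)=180 <-- matches target
Option B: A[3] 38->30, delta=-8, new_sum=164+(-8)=156
Option C: A[5] 34->18, delta=-16, new_sum=164+(-16)=148
Option D: A[1] 3->34, delta=31, new_sum=164+(31)=195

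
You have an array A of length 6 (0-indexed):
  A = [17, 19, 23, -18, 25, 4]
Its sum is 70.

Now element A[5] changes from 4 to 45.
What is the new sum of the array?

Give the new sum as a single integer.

Old value at index 5: 4
New value at index 5: 45
Delta = 45 - 4 = 41
New sum = old_sum + delta = 70 + (41) = 111

Answer: 111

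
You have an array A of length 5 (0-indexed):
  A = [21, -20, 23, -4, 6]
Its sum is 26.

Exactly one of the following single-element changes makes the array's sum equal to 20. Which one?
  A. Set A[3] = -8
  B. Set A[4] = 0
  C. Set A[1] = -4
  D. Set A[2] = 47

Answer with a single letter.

Answer: B

Derivation:
Option A: A[3] -4->-8, delta=-4, new_sum=26+(-4)=22
Option B: A[4] 6->0, delta=-6, new_sum=26+(-6)=20 <-- matches target
Option C: A[1] -20->-4, delta=16, new_sum=26+(16)=42
Option D: A[2] 23->47, delta=24, new_sum=26+(24)=50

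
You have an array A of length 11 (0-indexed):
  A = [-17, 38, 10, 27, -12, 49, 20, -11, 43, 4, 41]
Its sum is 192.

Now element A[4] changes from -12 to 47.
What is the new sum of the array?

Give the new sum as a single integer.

Answer: 251

Derivation:
Old value at index 4: -12
New value at index 4: 47
Delta = 47 - -12 = 59
New sum = old_sum + delta = 192 + (59) = 251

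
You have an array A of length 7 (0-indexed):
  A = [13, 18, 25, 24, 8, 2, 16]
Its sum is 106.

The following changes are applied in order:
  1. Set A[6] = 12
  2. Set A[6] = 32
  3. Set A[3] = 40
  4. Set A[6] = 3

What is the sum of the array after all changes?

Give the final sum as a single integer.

Answer: 109

Derivation:
Initial sum: 106
Change 1: A[6] 16 -> 12, delta = -4, sum = 102
Change 2: A[6] 12 -> 32, delta = 20, sum = 122
Change 3: A[3] 24 -> 40, delta = 16, sum = 138
Change 4: A[6] 32 -> 3, delta = -29, sum = 109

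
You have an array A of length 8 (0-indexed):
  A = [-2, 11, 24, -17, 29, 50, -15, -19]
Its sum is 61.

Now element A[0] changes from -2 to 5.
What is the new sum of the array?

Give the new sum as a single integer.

Answer: 68

Derivation:
Old value at index 0: -2
New value at index 0: 5
Delta = 5 - -2 = 7
New sum = old_sum + delta = 61 + (7) = 68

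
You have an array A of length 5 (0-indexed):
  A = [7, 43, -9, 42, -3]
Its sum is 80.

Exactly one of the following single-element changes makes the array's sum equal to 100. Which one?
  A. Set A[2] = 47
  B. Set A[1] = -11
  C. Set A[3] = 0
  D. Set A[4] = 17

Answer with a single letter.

Option A: A[2] -9->47, delta=56, new_sum=80+(56)=136
Option B: A[1] 43->-11, delta=-54, new_sum=80+(-54)=26
Option C: A[3] 42->0, delta=-42, new_sum=80+(-42)=38
Option D: A[4] -3->17, delta=20, new_sum=80+(20)=100 <-- matches target

Answer: D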